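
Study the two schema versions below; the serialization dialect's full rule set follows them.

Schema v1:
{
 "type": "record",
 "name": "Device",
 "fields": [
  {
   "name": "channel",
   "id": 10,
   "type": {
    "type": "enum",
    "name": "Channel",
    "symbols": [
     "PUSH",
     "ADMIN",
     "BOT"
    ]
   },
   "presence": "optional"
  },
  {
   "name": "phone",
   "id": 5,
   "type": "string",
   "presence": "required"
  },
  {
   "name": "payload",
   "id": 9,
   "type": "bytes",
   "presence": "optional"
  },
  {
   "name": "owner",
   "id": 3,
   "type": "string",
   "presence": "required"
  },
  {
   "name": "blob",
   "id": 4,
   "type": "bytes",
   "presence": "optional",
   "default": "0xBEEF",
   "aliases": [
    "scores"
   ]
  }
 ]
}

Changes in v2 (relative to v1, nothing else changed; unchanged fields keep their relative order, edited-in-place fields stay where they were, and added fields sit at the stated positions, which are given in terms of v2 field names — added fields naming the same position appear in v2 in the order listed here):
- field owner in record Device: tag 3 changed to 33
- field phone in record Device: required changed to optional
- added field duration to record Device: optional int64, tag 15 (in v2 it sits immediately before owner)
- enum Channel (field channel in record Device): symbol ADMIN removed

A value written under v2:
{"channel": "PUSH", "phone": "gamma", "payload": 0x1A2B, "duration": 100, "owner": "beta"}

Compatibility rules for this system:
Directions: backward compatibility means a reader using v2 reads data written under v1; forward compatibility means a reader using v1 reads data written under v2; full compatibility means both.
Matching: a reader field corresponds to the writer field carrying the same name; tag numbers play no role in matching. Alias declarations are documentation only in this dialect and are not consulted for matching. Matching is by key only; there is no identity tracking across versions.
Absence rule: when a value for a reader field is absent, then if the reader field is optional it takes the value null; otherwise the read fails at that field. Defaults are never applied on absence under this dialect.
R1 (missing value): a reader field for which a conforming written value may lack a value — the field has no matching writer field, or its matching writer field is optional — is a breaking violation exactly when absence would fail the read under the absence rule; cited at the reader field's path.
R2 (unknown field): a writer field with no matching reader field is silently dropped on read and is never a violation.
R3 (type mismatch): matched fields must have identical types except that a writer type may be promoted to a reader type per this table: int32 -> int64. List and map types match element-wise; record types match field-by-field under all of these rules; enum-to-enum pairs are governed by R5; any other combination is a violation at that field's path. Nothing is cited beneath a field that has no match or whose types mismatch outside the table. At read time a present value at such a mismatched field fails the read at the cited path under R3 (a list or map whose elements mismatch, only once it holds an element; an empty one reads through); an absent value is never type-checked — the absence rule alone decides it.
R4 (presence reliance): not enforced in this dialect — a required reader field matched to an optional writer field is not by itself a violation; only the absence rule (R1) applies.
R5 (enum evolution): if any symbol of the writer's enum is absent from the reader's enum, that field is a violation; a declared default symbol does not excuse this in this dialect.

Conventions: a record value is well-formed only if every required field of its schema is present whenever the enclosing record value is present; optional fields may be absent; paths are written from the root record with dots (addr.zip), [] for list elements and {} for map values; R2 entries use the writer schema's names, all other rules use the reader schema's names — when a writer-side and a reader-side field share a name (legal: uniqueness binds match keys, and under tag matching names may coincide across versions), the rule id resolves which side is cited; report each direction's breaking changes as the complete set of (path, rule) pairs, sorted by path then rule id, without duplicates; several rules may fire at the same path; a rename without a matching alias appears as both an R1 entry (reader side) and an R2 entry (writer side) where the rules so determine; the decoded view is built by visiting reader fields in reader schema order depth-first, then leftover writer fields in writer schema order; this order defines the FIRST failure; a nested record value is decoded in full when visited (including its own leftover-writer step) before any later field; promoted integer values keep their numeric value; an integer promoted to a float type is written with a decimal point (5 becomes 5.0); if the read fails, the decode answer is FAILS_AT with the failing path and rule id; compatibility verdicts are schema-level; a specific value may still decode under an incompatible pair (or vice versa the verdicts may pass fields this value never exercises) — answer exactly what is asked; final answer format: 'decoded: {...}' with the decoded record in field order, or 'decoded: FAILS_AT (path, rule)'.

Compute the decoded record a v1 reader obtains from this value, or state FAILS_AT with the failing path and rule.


decoded: {"channel": "PUSH", "phone": "gamma", "payload": 0x1A2B, "owner": "beta", "blob": null}

each type pair in Device: writer, then reader
migrating the Device value to v1:
  channel := "PUSH"
  phone := "gamma"
  payload := 0x1A2B
  owner := "beta"
  blob := null (not supplied -> null)
  writer duration: unmatched, discarded
  => decoded: {"channel": "PUSH", "phone": "gamma", "payload": 0x1A2B, "owner": "beta", "blob": null}
ruling out the remaining Device differences:
  field owner in record Device: tag 3 changed to 33 -> triggers nothing under the printed rules; the Device answer is the same either way
  field phone in record Device: required changed to optional -> changes Device's schema-level verdicts only — the decode of this value is the same
  added field duration to record Device: optional int64, tag 15 (in v2 it sits immediately before owner) -> triggers nothing under the printed rules; the Device answer is the same either way
  enum Channel (field channel in record Device): symbol ADMIN removed -> changes Device's schema-level verdicts only — the decode of this value is the same


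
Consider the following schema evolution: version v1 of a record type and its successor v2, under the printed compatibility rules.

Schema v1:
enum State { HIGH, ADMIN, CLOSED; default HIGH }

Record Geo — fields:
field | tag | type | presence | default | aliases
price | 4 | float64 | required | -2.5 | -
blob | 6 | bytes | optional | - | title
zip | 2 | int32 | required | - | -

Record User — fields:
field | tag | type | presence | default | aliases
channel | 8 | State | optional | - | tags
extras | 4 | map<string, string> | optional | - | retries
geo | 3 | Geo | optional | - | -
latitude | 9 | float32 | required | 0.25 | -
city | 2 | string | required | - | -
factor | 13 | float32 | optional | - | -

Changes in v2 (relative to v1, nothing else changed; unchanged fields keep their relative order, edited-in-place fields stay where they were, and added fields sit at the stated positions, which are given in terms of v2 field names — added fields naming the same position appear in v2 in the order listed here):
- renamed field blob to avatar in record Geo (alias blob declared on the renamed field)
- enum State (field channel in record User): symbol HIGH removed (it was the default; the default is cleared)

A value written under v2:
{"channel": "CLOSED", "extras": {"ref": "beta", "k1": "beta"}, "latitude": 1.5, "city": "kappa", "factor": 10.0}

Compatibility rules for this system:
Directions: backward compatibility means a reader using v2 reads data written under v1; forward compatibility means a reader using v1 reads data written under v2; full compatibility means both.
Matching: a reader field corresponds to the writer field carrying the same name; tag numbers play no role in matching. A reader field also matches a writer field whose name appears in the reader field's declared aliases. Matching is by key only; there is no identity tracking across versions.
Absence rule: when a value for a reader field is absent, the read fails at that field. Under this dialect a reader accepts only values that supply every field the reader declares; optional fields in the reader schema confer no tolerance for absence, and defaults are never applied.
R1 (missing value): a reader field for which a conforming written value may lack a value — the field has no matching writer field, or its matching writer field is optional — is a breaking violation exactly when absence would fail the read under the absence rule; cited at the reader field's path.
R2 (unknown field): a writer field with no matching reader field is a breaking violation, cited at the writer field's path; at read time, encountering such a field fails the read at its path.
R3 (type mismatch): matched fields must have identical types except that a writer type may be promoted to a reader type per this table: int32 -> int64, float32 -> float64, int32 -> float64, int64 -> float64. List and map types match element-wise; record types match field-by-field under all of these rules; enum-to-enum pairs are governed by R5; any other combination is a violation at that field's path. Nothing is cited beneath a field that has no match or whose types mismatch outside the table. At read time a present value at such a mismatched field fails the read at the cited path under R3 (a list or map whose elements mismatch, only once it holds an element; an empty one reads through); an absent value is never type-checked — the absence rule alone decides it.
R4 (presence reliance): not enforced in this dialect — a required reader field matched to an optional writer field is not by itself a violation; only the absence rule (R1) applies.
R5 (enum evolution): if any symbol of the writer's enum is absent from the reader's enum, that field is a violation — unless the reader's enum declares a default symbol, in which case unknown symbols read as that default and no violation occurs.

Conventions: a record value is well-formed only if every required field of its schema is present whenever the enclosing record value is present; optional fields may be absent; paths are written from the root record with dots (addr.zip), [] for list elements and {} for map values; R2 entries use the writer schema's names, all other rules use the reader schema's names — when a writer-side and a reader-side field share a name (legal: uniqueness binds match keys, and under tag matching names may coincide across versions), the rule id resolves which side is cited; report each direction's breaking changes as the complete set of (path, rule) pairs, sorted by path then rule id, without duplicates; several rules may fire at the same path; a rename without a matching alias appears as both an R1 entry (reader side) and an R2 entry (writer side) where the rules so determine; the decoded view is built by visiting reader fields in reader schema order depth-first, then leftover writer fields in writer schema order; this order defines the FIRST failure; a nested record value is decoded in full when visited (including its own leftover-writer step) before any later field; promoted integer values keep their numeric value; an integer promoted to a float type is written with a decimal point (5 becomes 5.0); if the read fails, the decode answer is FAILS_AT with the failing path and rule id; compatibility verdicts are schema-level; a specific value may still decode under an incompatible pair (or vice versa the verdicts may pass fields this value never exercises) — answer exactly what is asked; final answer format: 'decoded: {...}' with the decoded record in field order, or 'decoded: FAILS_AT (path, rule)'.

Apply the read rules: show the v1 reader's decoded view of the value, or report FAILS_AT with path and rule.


decoded: FAILS_AT (geo, R1)

in User below, arrows point writer -> reader
decode (reader v1):
  channel := "CLOSED"
  extras := {"ref": "beta", "k1": "beta"}
  read fails at geo under R1 (no fill)
  => FAILS_AT (geo, R1)
the rest of the User diff is inert for this question:
  renamed field blob to avatar in record Geo (alias blob declared on the renamed field) -> changes User's schema-level verdicts only — the decode of this value is the same
  enum State (field channel in record User): symbol HIGH removed (it was the default; the default is cleared) -> changes User's schema-level verdicts only — the decode of this value is the same


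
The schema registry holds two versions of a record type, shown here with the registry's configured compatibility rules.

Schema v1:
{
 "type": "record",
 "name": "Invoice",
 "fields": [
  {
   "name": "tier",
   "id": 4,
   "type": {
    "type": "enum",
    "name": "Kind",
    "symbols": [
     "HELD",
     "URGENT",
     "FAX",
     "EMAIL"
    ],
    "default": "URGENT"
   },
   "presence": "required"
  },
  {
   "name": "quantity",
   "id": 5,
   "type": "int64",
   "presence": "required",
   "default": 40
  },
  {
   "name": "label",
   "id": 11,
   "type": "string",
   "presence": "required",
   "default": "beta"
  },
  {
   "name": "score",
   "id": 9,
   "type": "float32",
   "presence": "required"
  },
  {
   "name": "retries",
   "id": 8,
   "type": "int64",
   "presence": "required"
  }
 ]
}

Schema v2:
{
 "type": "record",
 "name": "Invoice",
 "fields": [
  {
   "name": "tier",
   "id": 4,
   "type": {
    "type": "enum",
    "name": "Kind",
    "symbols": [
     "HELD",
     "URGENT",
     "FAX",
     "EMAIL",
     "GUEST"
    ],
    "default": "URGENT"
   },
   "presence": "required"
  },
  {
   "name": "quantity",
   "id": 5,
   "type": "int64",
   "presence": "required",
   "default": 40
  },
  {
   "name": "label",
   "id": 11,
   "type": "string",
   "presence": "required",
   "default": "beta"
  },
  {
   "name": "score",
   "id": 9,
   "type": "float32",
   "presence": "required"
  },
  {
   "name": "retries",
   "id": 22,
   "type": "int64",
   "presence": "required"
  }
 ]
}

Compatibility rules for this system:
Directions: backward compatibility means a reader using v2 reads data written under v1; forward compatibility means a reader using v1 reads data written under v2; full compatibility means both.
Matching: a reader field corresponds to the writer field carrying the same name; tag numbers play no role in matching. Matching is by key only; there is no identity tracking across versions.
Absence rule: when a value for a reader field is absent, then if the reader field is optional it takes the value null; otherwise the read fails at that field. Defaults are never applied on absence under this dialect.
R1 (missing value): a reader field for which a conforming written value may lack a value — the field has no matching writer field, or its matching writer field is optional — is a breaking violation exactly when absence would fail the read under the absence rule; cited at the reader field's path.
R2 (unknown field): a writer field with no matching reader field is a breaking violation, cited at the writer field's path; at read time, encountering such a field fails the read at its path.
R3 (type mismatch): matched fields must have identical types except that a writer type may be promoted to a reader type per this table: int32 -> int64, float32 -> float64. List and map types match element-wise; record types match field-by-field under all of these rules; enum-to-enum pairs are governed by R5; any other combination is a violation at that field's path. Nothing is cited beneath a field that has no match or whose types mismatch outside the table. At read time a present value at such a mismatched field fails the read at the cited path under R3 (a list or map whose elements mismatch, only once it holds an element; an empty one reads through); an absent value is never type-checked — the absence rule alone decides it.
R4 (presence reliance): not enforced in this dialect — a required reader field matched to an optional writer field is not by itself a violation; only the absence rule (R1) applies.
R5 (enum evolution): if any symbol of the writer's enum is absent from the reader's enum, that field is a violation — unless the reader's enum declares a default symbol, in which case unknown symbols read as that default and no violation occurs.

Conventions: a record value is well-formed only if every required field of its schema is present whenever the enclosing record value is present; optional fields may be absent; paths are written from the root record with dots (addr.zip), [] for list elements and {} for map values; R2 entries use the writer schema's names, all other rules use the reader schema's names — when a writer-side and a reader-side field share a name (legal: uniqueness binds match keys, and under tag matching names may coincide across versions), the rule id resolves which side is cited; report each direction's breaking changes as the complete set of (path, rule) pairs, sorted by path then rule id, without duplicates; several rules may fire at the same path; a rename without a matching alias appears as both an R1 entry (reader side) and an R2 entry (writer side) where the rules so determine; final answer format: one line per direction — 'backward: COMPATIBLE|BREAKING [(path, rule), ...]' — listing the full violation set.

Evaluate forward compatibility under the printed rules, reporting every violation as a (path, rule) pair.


the writer's type comes first in each Invoice pair
forward on Invoice — v1 reading data written by v2:
  Kind -> Kind, writer required: tier aligns to tier
  int64 -> int64, writer required: quantity aligns to quantity
  string -> string, writer required: label aligns to label
  float32 -> float32, writer required: score aligns to score
  int64 -> int64, writer required: retries aligns to retries
  => forward: COMPATIBLE
ruling out the remaining Invoice differences:
  field retries in record Invoice: tag 8 changed to 22 -> triggers nothing under Invoice's printed rules — same verdict
  enum Kind (field tier in record Invoice): symbol GUEST added -> triggers nothing under Invoice's printed rules — same verdict

forward: COMPATIBLE []


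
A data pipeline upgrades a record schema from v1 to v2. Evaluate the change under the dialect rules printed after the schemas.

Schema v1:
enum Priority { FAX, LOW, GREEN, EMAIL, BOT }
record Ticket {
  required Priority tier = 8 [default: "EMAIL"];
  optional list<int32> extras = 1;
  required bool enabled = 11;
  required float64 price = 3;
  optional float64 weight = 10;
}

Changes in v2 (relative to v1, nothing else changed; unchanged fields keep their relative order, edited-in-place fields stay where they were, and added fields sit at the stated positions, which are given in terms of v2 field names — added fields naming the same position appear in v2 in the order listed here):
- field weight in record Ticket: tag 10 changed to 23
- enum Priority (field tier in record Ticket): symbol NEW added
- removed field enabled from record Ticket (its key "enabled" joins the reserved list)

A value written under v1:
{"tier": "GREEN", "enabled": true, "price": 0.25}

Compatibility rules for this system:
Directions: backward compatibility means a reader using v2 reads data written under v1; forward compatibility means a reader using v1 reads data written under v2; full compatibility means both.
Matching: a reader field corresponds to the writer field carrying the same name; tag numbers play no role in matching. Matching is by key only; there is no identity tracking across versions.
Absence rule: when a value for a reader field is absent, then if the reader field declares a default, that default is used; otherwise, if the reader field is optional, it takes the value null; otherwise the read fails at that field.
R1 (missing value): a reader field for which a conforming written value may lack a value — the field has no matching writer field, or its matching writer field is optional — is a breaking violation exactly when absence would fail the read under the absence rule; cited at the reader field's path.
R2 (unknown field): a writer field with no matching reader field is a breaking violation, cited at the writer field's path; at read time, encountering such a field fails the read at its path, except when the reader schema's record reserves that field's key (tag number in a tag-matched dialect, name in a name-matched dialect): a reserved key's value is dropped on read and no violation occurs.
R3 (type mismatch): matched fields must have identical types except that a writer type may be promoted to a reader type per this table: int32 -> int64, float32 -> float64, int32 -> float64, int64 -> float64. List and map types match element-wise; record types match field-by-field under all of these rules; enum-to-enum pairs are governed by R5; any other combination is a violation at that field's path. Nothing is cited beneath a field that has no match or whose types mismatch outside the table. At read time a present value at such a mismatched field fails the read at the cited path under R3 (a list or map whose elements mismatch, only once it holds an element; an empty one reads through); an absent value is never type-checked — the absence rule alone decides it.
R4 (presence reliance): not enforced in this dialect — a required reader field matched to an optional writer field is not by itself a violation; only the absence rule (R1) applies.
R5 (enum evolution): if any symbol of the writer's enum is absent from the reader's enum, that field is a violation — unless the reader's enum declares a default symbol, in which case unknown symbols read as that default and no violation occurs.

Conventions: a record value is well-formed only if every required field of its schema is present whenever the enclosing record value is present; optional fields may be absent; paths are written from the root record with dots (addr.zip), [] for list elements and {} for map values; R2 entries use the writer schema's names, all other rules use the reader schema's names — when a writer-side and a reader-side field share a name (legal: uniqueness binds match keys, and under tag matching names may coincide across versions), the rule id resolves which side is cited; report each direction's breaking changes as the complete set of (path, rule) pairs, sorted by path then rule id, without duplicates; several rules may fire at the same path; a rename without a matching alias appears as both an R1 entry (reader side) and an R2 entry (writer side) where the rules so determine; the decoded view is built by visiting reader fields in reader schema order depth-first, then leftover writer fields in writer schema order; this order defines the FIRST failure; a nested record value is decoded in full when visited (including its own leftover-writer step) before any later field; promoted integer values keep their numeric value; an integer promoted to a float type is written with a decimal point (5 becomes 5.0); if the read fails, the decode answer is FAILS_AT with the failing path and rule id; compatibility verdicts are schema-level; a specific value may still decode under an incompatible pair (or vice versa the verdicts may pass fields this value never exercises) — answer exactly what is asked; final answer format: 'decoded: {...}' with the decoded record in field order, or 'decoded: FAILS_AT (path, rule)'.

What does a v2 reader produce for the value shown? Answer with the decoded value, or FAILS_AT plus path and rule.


in Ticket below, arrows point writer -> reader
migrating the Ticket value to v2:
  tier := "GREEN"
  extras := null (not supplied -> null)
  price := 0.25
  weight := null (not supplied -> null)
  writer enabled: reserved -> dropped
  => decoded: {"tier": "GREEN", "extras": null, "price": 0.25, "weight": null}
the other Ticket changes do not affect what is asked:
  field weight in record Ticket: tag 10 changed to 23 -> triggers nothing under the printed rules; the Ticket answer is the same either way
  enum Priority (field tier in record Ticket): symbol NEW added -> matters for Ticket compatibility verdicts, not for this value's decode

decoded: {"tier": "GREEN", "extras": null, "price": 0.25, "weight": null}


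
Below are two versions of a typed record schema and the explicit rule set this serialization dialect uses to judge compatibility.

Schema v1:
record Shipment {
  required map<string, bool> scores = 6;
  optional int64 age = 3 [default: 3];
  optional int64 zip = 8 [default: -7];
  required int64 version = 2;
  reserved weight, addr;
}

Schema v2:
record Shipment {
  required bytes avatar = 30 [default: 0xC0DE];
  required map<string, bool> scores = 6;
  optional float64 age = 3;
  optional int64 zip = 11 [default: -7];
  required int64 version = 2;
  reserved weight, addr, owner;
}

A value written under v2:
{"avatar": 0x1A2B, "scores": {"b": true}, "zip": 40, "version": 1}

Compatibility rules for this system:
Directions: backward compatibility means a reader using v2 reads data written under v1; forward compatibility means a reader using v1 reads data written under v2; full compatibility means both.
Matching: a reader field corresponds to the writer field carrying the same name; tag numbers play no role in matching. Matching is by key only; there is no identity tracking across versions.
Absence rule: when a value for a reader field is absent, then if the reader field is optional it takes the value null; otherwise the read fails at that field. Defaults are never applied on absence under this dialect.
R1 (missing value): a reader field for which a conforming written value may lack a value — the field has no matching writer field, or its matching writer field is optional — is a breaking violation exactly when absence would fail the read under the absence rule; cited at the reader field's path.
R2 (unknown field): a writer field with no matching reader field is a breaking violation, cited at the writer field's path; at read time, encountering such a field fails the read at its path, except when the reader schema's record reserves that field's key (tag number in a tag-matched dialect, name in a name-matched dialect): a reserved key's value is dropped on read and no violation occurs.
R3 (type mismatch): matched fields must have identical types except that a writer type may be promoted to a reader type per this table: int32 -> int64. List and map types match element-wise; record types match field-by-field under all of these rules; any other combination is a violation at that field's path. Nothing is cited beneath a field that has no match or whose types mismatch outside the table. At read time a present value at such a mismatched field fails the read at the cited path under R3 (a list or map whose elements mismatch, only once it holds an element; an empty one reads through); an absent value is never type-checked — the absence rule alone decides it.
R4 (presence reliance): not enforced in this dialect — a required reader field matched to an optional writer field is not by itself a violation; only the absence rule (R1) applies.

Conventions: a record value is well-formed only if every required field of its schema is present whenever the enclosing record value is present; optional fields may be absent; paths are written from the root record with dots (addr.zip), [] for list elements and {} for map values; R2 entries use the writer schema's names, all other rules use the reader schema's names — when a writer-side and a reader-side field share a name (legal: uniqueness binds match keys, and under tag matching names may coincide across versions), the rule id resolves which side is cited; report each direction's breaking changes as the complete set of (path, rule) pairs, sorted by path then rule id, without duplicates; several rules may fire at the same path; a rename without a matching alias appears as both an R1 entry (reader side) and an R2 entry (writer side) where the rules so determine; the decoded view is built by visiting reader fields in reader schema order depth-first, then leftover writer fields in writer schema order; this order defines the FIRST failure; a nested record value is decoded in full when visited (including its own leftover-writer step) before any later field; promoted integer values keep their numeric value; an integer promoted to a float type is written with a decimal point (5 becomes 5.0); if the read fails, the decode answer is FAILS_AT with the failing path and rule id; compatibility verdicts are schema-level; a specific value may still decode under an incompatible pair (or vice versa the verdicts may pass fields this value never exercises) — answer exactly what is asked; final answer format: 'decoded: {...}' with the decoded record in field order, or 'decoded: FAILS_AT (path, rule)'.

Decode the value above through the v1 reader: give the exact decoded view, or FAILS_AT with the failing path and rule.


each type pair in Shipment: writer, then reader
decoding the Shipment value with the v1 reader:
  scores := {"b": true}
  age := null (not supplied -> null)
  zip := 40
  version := 1
  read fails at avatar under R2 (unknown field)
  => FAILS_AT (avatar, R2)
the other Shipment changes do not affect what is asked:
  field age in record Shipment: type int64 changed to float64 (its default is dropped) -> a verdict-level change on Shipment — the shown value reads the same
  field zip in record Shipment: tag 8 changed to 11 -> inert under this dialect — no rule fires on Shipment and the result does not move

decoded: FAILS_AT (avatar, R2)


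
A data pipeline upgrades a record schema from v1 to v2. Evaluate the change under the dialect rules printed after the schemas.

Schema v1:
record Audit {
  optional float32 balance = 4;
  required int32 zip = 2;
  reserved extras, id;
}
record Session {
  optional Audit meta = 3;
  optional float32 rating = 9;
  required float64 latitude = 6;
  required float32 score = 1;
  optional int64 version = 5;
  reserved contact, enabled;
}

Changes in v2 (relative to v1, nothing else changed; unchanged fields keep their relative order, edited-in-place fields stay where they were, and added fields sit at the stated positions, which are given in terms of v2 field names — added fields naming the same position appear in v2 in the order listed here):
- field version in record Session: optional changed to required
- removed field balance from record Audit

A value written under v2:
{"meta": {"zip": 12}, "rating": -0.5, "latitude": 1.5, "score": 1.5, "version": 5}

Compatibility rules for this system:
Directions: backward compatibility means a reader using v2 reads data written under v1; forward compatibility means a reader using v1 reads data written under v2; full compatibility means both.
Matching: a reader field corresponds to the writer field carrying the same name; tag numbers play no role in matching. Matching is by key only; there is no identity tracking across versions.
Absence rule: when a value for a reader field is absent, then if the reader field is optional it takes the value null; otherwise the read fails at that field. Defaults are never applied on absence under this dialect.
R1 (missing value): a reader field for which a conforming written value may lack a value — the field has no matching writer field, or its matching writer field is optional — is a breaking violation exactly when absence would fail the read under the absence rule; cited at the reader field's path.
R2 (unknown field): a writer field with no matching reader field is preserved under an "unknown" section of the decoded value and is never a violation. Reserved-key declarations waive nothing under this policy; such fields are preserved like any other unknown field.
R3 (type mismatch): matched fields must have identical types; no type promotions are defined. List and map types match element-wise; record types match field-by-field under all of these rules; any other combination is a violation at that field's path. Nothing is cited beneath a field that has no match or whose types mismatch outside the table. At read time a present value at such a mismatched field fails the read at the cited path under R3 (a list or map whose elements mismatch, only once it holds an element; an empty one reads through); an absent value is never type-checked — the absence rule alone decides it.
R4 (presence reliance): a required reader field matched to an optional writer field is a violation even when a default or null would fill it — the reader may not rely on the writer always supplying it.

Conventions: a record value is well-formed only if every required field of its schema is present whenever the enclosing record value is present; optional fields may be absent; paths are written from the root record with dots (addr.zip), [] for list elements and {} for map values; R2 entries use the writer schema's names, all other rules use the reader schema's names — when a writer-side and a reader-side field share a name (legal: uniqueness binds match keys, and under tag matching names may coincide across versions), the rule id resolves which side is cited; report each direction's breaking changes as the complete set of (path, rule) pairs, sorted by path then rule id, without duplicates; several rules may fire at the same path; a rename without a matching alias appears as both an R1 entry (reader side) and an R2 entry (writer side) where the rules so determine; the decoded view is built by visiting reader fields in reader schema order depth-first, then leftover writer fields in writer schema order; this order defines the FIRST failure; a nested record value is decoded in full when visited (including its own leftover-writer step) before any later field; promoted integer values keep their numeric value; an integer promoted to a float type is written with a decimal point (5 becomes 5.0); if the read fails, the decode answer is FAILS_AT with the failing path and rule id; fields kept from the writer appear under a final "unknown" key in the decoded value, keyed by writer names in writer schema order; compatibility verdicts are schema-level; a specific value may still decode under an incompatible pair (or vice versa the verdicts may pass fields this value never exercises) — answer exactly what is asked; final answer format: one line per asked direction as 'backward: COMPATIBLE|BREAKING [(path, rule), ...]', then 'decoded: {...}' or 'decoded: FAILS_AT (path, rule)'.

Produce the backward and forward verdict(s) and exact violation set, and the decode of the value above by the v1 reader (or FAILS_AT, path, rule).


the writer's type comes first in each Session pair
backward on Session — v2 reading data written by v1:
  writer optional, Audit -> Audit: reader meta maps from writer meta
  writer optional, float32 -> float32: reader rating maps from writer rating
  writer required, float64 -> float64: reader latitude maps from writer latitude
  writer required, float32 -> float32: reader score maps from writer score
  writer optional, int64 -> int64: reader version maps from writer version
  writer required, int32 -> int32: reader meta.zip maps from writer meta.zip
  leftover writer field: meta.balance
  R1 fires at version
  R4 fires at version
  backward on Session therefore BREAKING (2)
forward on Session — v1 reading data written by v2:
  writer optional, Audit -> Audit: reader meta maps from writer meta
  writer optional, float32 -> float32: reader rating maps from writer rating
  writer required, float64 -> float64: reader latitude maps from writer latitude
  writer required, float32 -> float32: reader score maps from writer score
  writer required, int64 -> int64: reader version maps from writer version
  meta.balance: no writer match
  writer required, int32 -> int32: reader meta.zip maps from writer meta.zip
  => forward: COMPATIBLE
migrating the Session value to v1:
  meta.balance := null (missing; optional => null)
  meta.zip := 12
  rating := -0.5
  latitude := 1.5
  score := 1.5
  version := 5
  => decoded: {"meta": {"balance": null, "zip": 12}, "rating": -0.5, "latitude": 1.5, "score": 1.5, "version": 5}

backward: BREAKING [(version, R1), (version, R4)]; forward: COMPATIBLE []; decoded: {"meta": {"balance": null, "zip": 12}, "rating": -0.5, "latitude": 1.5, "score": 1.5, "version": 5}


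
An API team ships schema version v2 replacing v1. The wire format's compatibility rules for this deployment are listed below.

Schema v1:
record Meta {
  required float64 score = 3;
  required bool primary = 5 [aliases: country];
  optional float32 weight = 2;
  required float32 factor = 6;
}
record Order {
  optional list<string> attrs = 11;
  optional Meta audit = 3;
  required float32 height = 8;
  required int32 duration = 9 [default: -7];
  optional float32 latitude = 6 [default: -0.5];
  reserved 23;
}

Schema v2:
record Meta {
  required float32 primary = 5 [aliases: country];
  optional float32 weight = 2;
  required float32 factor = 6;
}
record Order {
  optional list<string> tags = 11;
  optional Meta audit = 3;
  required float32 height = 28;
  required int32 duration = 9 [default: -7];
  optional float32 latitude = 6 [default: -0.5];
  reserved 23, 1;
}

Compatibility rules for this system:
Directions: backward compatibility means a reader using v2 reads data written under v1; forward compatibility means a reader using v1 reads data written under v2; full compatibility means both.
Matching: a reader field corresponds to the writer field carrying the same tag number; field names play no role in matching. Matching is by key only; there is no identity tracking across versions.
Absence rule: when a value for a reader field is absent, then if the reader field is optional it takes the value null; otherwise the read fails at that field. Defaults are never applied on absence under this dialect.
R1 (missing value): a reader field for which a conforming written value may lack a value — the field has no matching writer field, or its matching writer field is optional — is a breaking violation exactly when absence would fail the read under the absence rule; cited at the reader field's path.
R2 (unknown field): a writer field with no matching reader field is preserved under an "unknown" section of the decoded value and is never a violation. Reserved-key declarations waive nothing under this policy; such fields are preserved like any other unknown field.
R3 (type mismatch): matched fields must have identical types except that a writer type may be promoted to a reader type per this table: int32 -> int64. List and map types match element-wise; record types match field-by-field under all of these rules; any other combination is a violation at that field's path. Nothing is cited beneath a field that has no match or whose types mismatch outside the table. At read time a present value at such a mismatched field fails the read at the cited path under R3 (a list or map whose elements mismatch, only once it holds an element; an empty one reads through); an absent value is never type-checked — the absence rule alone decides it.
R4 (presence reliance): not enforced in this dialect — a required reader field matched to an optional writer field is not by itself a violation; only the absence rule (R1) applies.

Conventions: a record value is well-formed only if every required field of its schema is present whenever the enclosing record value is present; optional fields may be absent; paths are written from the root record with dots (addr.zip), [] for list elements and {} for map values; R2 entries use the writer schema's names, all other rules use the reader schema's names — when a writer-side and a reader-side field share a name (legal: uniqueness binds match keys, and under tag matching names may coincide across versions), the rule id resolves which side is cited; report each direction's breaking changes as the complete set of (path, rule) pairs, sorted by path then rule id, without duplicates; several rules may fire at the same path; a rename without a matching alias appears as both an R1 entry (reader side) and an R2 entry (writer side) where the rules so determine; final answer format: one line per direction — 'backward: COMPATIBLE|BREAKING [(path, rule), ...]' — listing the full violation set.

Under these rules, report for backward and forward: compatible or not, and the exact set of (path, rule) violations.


each type pair in Order: writer, then reader
checking backward for Order: reader v2 against writer v1:
  list<string> -> list<string>, writer optional: tags aligns to attrs
  Meta -> Meta, writer optional: audit aligns to audit
  height: no writer match
  int32 -> int32, writer required: duration aligns to duration
  float32 -> float32, writer optional: latitude aligns to latitude
  leftover writer field: height
  bool -> float32, writer required: audit.primary aligns to audit.primary
  float32 -> float32, writer optional: audit.weight aligns to audit.weight
  float32 -> float32, writer required: audit.factor aligns to audit.factor
  leftover writer field: audit.score
  violation R3 at audit.primary
  violation R1 at height
  => backward: BREAKING (2)
checking forward for Order: reader v1 against writer v2:
  list<string> -> list<string>, writer optional: attrs aligns to tags
  Meta -> Meta, writer optional: audit aligns to audit
  height: no writer match
  int32 -> int32, writer required: duration aligns to duration
  float32 -> float32, writer optional: latitude aligns to latitude
  leftover writer field: height
  audit.score: no writer match
  float32 -> bool, writer required: audit.primary aligns to audit.primary
  float32 -> float32, writer optional: audit.weight aligns to audit.weight
  float32 -> float32, writer required: audit.factor aligns to audit.factor
  violation R3 at audit.primary
  violation R1 at audit.score
  violation R1 at height
  => forward: BREAKING (3)

backward: BREAKING [(audit.primary, R3), (height, R1)]; forward: BREAKING [(audit.primary, R3), (audit.score, R1), (height, R1)]
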